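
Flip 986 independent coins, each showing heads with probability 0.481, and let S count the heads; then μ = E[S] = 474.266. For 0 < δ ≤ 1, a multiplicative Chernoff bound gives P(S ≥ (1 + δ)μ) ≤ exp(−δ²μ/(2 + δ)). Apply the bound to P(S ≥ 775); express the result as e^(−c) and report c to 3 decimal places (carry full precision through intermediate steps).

72.395

Write 775 = (1 + δ)μ, so δ = 775/474.266 − 1 = 0.6341041…
Then the exponent is δ²μ/(2 + δ) = (775 − μ)² / (μ·(2 + δ)) = 72.395262.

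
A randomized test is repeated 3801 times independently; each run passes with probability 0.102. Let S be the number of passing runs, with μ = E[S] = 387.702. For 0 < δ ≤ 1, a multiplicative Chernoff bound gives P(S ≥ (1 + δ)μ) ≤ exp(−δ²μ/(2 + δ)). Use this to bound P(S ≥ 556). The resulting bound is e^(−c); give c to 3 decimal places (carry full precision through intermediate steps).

Write 556 = (1 + δ)μ, so δ = 556/387.702 − 1 = 0.4340911…
Then the exponent is δ²μ/(2 + δ) = (556 − μ)² / (μ·(2 + δ)) = 30.013942.

30.014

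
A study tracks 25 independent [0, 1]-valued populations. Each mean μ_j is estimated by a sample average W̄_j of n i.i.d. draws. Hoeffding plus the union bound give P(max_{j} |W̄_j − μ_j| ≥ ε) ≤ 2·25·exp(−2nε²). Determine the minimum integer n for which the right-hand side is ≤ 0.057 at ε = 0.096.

368

Need 2·25·exp(−2nε²) ≤ 0.057, i.e. exp(−2nε²) ≤ 0.057/50.
So 2nε² ≥ ln(50/0.057) = 6.776727.
Hence n ≥ 6.776727/(2·0.096²) = 367.661.
The smallest integer n is 368.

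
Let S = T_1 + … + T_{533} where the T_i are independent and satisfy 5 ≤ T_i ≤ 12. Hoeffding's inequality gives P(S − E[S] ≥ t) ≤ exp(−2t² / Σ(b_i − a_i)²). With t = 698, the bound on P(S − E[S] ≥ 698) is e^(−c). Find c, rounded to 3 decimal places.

37.309

Σ(b_i − a_i)² = 533·(7)² = 26117.
c = 2t²/26117 = 2·698²/26117 = 37.3093.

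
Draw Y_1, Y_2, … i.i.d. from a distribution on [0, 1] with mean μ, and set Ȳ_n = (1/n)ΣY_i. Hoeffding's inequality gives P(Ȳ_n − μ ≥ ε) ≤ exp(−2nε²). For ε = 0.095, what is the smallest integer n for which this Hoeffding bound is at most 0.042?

176

Require exp(−2nε²) ≤ 0.042, i.e. 2nε² ≥ ln(1/0.042) = 3.170086.
So n ≥ 3.170086 / (2·0.095²) = 175.628.
The smallest integer n is 176.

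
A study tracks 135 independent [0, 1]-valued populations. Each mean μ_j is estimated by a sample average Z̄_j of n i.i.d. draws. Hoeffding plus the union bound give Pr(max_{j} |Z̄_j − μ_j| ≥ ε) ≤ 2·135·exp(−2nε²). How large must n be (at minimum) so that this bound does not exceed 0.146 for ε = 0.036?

2903

Need 2·135·exp(−2nε²) ≤ 0.146, i.e. exp(−2nε²) ≤ 0.146/270.
So 2nε² ≥ ln(270/0.146) = 7.522571.
Hence n ≥ 7.522571/(2·0.036²) = 2902.226.
The smallest integer n is 2903.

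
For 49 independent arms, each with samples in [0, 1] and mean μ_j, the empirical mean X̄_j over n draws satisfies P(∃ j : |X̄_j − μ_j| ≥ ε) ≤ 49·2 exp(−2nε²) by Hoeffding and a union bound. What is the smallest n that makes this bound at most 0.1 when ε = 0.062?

896

Need 2·49·exp(−2nε²) ≤ 0.1, i.e. exp(−2nε²) ≤ 0.1/98.
So 2nε² ≥ ln(98/0.1) = 6.887553.
Hence n ≥ 6.887553/(2·0.062²) = 895.884.
The smallest integer n is 896.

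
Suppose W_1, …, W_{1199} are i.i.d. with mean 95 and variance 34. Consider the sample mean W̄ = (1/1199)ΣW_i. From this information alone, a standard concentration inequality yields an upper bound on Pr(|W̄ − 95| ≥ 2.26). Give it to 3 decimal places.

0.006

With mean and variance of each term known, Chebyshev's inequality bounds the deviation of the sum (or sample mean).
Var(W̄) = Var(W_i)/n = 34/1199 = 0.028357.
Chebyshev: Pr(|W̄ − 95| ≥ 2.26) ≤ Var(W̄)/(2.26)² = 34/(1199·2.26²) = 0.0056.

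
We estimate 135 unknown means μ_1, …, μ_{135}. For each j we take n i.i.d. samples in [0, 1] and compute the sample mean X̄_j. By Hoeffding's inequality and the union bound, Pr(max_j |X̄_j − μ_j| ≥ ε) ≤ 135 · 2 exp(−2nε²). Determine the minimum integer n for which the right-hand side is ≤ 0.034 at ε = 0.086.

608

Need 2·135·exp(−2nε²) ≤ 0.034, i.e. exp(−2nε²) ≤ 0.034/270.
So 2nε² ≥ ln(270/0.034) = 8.979817.
Hence n ≥ 8.979817/(2·0.086²) = 607.073.
The smallest integer n is 608.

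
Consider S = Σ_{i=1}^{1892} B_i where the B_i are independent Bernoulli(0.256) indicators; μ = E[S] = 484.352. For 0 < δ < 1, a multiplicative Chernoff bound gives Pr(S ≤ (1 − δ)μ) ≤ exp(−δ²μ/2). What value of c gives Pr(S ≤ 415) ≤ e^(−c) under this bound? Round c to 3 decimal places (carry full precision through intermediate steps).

4.965

Write 415 = (1 − δ)μ, so δ = 1 − 415/484.352 = 0.1431851…
Then the exponent is δ²μ/2 = (μ − 415)²/(2μ) = 4.965087.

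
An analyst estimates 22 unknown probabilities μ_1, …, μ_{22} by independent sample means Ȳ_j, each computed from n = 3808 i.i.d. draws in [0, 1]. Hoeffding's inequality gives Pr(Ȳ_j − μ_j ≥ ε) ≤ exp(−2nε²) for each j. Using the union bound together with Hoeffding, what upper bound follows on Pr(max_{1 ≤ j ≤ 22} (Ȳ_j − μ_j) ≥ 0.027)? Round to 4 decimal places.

0.0853

Per-experiment Hoeffding bound: exp(−2·3808·0.027²) = exp(−5.55206) = 0.0038794.
Union bound over 22 events: 22·0.0038794 = 0.08535.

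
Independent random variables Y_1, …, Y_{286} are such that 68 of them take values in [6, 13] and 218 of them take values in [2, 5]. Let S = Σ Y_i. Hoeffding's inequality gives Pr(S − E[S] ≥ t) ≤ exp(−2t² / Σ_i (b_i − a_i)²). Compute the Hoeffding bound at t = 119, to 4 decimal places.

Σ(b_i − a_i)² = 68·7² + 218·3² = 5294.
Exponent = 2·119² / 5294 = 5.34983.
Bound = exp(−5.34983) = 0.00475.

0.0047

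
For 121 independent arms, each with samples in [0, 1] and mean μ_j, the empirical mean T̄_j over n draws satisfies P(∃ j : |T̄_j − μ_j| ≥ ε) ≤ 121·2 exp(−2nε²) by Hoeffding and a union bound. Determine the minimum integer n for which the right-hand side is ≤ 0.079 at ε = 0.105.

365

Need 2·121·exp(−2nε²) ≤ 0.079, i.e. exp(−2nε²) ≤ 0.079/242.
So 2nε² ≥ ln(242/0.079) = 8.027245.
Hence n ≥ 8.027245/(2·0.105²) = 364.047.
The smallest integer n is 365.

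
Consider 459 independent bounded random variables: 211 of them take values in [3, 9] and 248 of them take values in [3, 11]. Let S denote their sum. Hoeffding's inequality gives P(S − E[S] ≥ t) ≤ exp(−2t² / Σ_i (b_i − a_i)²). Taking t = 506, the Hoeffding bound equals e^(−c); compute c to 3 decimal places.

Σ(b_i − a_i)² = 211·6² + 248·8² = 23468.
c = 2t² / 23468 = 2·506² / 23468 = 21.8200.

21.820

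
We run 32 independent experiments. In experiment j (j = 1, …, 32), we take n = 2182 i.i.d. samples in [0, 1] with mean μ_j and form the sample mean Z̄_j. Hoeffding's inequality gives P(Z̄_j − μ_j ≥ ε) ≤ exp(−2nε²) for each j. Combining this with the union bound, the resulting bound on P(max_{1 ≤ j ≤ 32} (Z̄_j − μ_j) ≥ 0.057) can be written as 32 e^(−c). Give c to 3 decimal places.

14.179

Union bound over the 32 events: P(max_{1 ≤ j ≤ 32} (Z̄_j − μ_j) ≥ 0.057) ≤ 32·exp(−2nε²) = 32 exp(−2·2182·0.057²).
So c = 2·2182·0.057² = 14.1786.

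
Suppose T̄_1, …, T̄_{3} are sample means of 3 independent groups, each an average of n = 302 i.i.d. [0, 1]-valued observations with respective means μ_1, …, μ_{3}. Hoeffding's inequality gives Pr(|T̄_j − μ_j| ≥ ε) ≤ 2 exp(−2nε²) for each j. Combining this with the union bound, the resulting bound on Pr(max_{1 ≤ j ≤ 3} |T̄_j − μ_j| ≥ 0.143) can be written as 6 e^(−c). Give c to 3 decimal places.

Union bound over the 3 events: Pr(max_{1 ≤ j ≤ 3} |T̄_j − μ_j| ≥ 0.143) ≤ 3·2·exp(−2nε²) = 6 exp(−2·302·0.143²).
So c = 2·302·0.143² = 12.3512.

12.351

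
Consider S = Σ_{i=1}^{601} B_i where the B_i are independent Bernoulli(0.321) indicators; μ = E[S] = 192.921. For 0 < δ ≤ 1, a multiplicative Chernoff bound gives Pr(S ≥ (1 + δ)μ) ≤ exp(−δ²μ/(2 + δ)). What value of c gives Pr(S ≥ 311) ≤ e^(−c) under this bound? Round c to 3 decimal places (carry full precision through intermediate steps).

Write 311 = (1 + δ)μ, so δ = 311/192.921 − 1 = 0.6120588…
Then the exponent is δ²μ/(2 + δ) = (311 − μ)² / (μ·(2 + δ)) = 27.668325.

27.668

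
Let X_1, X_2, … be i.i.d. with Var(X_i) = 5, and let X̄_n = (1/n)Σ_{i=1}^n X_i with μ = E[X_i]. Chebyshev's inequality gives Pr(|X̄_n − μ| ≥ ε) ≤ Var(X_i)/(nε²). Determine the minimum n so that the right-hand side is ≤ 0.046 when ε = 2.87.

14

Require 5/(n·2.87²) ≤ 0.046, i.e. n ≥ 5/(0.046·2.87²) = 13.196.
The smallest integer n is 14.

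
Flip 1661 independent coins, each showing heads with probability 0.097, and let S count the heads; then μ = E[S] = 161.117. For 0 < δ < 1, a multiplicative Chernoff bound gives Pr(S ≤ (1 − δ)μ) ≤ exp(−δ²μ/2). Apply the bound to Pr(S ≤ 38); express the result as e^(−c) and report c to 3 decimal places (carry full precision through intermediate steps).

47.040

Write 38 = (1 − δ)μ, so δ = 1 − 38/161.117 = 0.7641466…
Then the exponent is δ²μ/2 = (μ − 38)²/(2μ) = 47.039716.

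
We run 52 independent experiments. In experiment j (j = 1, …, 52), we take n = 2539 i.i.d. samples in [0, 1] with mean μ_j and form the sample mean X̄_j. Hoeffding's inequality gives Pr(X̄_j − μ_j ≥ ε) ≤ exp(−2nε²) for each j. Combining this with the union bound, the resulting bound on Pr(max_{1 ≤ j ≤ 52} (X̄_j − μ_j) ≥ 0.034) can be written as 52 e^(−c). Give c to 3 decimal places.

Union bound over the 52 events: Pr(max_{1 ≤ j ≤ 52} (X̄_j − μ_j) ≥ 0.034) ≤ 52·exp(−2nε²) = 52 exp(−2·2539·0.034²).
So c = 2·2539·0.034² = 5.8702.

5.870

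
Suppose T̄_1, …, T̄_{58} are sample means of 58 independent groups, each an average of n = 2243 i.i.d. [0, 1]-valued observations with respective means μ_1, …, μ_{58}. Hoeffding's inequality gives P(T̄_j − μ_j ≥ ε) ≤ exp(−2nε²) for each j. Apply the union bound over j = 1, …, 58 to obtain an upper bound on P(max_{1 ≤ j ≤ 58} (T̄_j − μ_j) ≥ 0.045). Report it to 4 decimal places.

Per-experiment Hoeffding bound: exp(−2·2243·0.045²) = exp(−9.08415) = 0.00011345.
Union bound over 58 events: 58·0.00011345 = 0.00658.

0.0066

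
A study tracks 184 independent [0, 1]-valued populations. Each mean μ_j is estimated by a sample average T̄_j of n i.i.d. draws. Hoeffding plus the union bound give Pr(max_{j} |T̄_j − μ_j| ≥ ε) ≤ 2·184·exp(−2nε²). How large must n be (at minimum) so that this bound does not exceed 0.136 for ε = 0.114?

Need 2·184·exp(−2nε²) ≤ 0.136, i.e. exp(−2nε²) ≤ 0.136/368.
So 2nε² ≥ ln(368/0.136) = 7.903183.
Hence n ≥ 7.903183/(2·0.114²) = 304.062.
The smallest integer n is 305.

305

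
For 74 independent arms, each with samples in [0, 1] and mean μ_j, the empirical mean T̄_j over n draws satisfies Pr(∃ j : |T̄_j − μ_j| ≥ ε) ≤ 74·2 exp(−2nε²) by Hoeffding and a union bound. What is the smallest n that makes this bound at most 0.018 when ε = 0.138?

Need 2·74·exp(−2nε²) ≤ 0.018, i.e. exp(−2nε²) ≤ 0.018/148.
So 2nε² ≥ ln(148/0.018) = 9.014596.
Hence n ≥ 9.014596/(2·0.138²) = 236.678.
The smallest integer n is 237.

237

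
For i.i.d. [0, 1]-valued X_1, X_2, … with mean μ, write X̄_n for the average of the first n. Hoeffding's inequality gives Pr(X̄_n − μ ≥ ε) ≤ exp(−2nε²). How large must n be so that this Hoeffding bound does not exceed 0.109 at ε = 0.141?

Require exp(−2nε²) ≤ 0.109, i.e. 2nε² ≥ ln(1/0.109) = 2.216407.
So n ≥ 2.216407 / (2·0.141²) = 55.742.
The smallest integer n is 56.

56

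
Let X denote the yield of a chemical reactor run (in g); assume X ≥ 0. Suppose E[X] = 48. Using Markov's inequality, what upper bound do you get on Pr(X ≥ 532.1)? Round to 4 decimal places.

0.0902

Markov's inequality: for a non-negative random variable, Pr(X ≥ a) ≤ E[X]/a.
Here E[X] = 48 and a = 532.1, so the bound is 48/532.1 = 0.0902.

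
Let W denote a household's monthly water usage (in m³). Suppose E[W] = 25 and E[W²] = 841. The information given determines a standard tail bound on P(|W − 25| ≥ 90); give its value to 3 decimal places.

The first two moments determine the variance, so Chebyshev's inequality is the sharpest standard bound available.
Var(W) = E[W²] − (E[W])² = 841 − 625 = 216.
Chebyshev's inequality: P(|W − μ| ≥ t) ≤ Var(W)/t² = 216/8100 = 0.0267.

0.027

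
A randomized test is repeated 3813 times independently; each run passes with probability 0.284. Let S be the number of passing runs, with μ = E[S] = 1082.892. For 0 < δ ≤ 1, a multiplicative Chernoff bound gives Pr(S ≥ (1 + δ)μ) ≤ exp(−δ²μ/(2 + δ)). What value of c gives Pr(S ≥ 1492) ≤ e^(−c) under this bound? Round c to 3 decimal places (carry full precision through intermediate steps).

Write 1492 = (1 + δ)μ, so δ = 1492/1082.892 − 1 = 0.3777921…
Then the exponent is δ²μ/(2 + δ) = (1492 − μ)² / (μ·(2 + δ)) = 65.000534.

65.001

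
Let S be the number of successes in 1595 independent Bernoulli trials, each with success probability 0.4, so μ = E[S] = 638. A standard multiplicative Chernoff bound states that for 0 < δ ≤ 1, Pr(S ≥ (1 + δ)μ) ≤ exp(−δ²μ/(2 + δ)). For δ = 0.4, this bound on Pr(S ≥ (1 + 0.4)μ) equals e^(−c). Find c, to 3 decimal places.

c = δ²μ/(2 + δ) = 0.4²·638/(2 + 0.4) = 42.5333.

42.533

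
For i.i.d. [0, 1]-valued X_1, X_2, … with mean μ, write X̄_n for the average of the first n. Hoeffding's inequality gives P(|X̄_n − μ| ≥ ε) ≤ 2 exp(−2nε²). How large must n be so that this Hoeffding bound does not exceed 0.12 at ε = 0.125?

Require 2·exp(−2nε²) ≤ 0.12, i.e. 2nε² ≥ ln(2/0.12) = 2.813411.
So n ≥ 2.813411 / (2·0.125²) = 90.029.
The smallest integer n is 91.

91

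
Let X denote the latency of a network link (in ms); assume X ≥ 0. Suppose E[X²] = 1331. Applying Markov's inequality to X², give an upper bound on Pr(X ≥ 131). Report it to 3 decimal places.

Since X ≥ 0, the event {X ≥ 131} is the same as {X² ≥ 17161}.
Markov's inequality applied to X² gives Pr(X² ≥ 17161) ≤ E[X²]/17161 = 1331/17161 = 0.0776.

0.078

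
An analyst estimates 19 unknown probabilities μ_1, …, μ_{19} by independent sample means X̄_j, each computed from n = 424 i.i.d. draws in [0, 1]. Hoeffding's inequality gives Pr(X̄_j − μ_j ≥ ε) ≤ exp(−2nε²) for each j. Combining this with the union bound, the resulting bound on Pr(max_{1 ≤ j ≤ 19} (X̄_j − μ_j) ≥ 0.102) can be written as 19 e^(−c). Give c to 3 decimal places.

8.823

Union bound over the 19 events: Pr(max_{1 ≤ j ≤ 19} (X̄_j − μ_j) ≥ 0.102) ≤ 19·exp(−2nε²) = 19 exp(−2·424·0.102²).
So c = 2·424·0.102² = 8.8226.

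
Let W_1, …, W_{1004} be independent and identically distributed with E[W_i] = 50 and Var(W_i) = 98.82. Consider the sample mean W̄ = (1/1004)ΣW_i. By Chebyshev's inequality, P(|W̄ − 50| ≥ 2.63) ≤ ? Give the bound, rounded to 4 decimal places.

Var(W̄) = Var(W_i)/n = 98.82/1004 = 0.098426.
Chebyshev: P(|W̄ − 50| ≥ 2.63) ≤ Var(W̄)/(2.63)² = 98.82/(1004·2.63²) = 0.0142.

0.0142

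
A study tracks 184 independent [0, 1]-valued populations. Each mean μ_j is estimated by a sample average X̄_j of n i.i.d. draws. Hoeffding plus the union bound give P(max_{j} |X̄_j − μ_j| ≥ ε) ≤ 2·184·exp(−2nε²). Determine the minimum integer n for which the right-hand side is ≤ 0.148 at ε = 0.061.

1051

Need 2·184·exp(−2nε²) ≤ 0.148, i.e. exp(−2nε²) ≤ 0.148/368.
So 2nε² ≥ ln(368/0.148) = 7.818626.
Hence n ≥ 7.818626/(2·0.061²) = 1050.608.
The smallest integer n is 1051.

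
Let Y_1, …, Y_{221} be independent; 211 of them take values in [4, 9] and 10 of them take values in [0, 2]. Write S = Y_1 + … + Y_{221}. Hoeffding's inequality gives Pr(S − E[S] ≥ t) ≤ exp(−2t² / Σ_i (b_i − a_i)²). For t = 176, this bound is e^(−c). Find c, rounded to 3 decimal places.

11.656

Σ(b_i − a_i)² = 211·5² + 10·2² = 5315.
c = 2t² / 5315 = 2·176² / 5315 = 11.6561.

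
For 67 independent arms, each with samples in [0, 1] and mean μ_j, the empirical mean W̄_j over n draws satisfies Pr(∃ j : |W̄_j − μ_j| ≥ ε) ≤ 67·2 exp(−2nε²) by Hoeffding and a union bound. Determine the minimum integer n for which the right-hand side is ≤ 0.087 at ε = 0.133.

208

Need 2·67·exp(−2nε²) ≤ 0.087, i.e. exp(−2nε²) ≤ 0.087/134.
So 2nε² ≥ ln(134/0.087) = 7.339687.
Hence n ≥ 7.339687/(2·0.133²) = 207.465.
The smallest integer n is 208.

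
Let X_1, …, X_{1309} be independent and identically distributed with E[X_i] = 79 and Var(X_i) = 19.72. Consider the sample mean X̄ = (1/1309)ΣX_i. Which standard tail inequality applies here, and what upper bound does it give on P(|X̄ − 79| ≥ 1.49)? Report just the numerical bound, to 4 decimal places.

With mean and variance of each term known, Chebyshev's inequality bounds the deviation of the sum (or sample mean).
Var(X̄) = Var(X_i)/n = 19.72/1309 = 0.015065.
Chebyshev: P(|X̄ − 79| ≥ 1.49) ≤ Var(X̄)/(1.49)² = 19.72/(1309·1.49²) = 0.0068.

0.0068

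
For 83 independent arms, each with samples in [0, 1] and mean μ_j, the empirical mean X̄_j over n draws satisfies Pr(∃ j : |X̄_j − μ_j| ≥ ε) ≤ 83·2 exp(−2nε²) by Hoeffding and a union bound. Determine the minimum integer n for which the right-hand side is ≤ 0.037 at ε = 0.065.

Need 2·83·exp(−2nε²) ≤ 0.037, i.e. exp(−2nε²) ≤ 0.037/166.
So 2nε² ≥ ln(166/0.037) = 8.408825.
Hence n ≥ 8.408825/(2·0.065²) = 995.127.
The smallest integer n is 996.

996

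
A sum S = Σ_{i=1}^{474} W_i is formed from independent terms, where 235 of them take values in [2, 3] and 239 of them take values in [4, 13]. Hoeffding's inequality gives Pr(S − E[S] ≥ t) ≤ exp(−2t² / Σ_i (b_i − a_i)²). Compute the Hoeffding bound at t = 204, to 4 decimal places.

0.0143

Σ(b_i − a_i)² = 235·1² + 239·9² = 19594.
Exponent = 2·204² / 19594 = 4.24783.
Bound = exp(−4.24783) = 0.01430.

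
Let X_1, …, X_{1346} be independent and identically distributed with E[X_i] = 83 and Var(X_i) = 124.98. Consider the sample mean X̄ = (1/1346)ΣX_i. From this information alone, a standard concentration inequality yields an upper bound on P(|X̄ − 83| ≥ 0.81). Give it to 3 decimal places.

With mean and variance of each term known, Chebyshev's inequality bounds the deviation of the sum (or sample mean).
Var(X̄) = Var(X_i)/n = 124.98/1346 = 0.092853.
Chebyshev: P(|X̄ − 83| ≥ 0.81) ≤ Var(X̄)/(0.81)² = 124.98/(1346·0.81²) = 0.1415.

0.142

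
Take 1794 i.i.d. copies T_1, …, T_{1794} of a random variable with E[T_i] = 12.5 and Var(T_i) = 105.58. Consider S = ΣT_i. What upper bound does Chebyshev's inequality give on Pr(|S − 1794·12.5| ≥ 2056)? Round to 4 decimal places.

0.0448

Var(S) = n·Var(T_i) = 1794·105.58 = 189410.52.
Chebyshev: Pr(|S − 1794·12.5| ≥ 2056) ≤ Var(S)/2056² = 189410.52/4227136 = 0.0448.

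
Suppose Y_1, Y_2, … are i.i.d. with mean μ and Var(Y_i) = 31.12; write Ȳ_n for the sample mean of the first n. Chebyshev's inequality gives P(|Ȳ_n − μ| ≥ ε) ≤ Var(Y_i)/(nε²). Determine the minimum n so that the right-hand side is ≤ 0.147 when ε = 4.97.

Require 31.12/(n·4.97²) ≤ 0.147, i.e. n ≥ 31.12/(0.147·4.97²) = 8.571.
The smallest integer n is 9.

9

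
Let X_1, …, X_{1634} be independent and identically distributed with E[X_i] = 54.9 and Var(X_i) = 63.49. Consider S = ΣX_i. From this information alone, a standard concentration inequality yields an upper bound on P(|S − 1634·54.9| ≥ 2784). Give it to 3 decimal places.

0.013

With mean and variance of each term known, Chebyshev's inequality bounds the deviation of the sum (or sample mean).
Var(S) = n·Var(X_i) = 1634·63.49 = 103742.66.
Chebyshev: P(|S − 1634·54.9| ≥ 2784) ≤ Var(S)/2784² = 103742.66/7750656 = 0.0134.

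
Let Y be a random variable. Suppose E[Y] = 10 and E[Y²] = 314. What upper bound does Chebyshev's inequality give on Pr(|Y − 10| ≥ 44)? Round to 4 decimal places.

0.1105

Var(Y) = E[Y²] − (E[Y])² = 314 − 100 = 214.
Chebyshev's inequality: Pr(|Y − μ| ≥ t) ≤ Var(Y)/t² = 214/1936 = 0.1105.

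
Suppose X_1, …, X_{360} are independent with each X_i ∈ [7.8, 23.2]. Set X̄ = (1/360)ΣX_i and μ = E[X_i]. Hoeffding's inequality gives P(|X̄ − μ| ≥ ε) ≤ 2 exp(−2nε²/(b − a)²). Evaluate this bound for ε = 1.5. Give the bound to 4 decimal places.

Exponent: 2nε²/(b − a)² = 2·360·1.5² / 15.4² = 6.83083.
Bound = 2·exp(−6.83083) = 0.00216.

0.0022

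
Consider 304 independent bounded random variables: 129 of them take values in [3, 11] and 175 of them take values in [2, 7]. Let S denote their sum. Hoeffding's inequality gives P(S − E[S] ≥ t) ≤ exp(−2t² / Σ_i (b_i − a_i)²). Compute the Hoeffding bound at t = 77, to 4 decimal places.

Σ(b_i − a_i)² = 129·8² + 175·5² = 12631.
Exponent = 2·77² / 12631 = 0.93880.
Bound = exp(−0.93880) = 0.39110.

0.3911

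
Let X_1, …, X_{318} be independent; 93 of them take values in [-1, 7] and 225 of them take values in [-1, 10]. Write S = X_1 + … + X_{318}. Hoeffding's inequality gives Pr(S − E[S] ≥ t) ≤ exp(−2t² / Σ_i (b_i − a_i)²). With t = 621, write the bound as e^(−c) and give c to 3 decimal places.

23.247

Σ(b_i − a_i)² = 93·8² + 225·11² = 33177.
c = 2t² / 33177 = 2·621² / 33177 = 23.2475.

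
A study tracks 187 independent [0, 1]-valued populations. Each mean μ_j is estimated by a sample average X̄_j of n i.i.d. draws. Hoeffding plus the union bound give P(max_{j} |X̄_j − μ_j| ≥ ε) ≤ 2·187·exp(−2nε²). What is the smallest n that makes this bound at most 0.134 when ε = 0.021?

8996

Need 2·187·exp(−2nε²) ≤ 0.134, i.e. exp(−2nε²) ≤ 0.134/374.
So 2nε² ≥ ln(374/0.134) = 7.934171.
Hence n ≥ 7.934171/(2·0.021²) = 8995.659.
The smallest integer n is 8996.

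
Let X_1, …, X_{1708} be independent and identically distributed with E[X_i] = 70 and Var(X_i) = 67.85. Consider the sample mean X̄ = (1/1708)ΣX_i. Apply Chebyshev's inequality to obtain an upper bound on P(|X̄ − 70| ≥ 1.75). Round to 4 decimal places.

0.0130

Var(X̄) = Var(X_i)/n = 67.85/1708 = 0.039725.
Chebyshev: P(|X̄ − 70| ≥ 1.75) ≤ Var(X̄)/(1.75)² = 67.85/(1708·1.75²) = 0.0130.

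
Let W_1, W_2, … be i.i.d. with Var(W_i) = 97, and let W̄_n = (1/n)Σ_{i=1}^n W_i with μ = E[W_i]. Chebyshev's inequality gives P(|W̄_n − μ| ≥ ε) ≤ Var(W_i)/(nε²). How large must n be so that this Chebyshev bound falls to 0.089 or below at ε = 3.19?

108

Require 97/(n·3.19²) ≤ 0.089, i.e. n ≥ 97/(0.089·3.19²) = 107.103.
The smallest integer n is 108.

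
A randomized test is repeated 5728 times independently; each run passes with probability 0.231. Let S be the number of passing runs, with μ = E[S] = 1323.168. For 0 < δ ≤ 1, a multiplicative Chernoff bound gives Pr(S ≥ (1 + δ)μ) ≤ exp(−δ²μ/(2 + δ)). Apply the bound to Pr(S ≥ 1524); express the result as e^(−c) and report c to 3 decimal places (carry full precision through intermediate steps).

14.166

Write 1524 = (1 + δ)μ, so δ = 1524/1323.168 − 1 = 0.1517812…
Then the exponent is δ²μ/(2 + δ) = (1524 − μ)² / (μ·(2 + δ)) = 14.166179.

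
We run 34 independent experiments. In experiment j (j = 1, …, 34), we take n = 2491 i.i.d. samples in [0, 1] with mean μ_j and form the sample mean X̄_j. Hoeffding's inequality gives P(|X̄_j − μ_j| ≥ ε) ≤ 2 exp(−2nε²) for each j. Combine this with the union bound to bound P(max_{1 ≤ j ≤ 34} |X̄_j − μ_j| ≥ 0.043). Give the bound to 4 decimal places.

Per-experiment Hoeffding bound: 2·exp(−2·2491·0.043²) = 2·exp(−9.21172) = 0.00019972.
Union bound over 34 events: 34·0.00019972 = 0.00679.

0.0068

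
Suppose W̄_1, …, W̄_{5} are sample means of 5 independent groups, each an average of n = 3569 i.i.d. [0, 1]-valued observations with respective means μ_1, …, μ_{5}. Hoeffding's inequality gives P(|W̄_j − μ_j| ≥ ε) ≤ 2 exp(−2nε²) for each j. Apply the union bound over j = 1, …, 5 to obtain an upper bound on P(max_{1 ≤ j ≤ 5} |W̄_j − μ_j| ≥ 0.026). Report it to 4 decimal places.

0.0802

Per-experiment Hoeffding bound: 2·exp(−2·3569·0.026²) = 2·exp(−4.82529) = 0.016048.
Union bound over 5 events: 5·0.016048 = 0.08024.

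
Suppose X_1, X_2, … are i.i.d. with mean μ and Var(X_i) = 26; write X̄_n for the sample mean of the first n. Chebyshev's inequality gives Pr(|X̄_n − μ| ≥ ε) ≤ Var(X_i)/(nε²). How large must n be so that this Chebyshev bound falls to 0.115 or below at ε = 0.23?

4274

Require 26/(n·0.23²) ≤ 0.115, i.e. n ≥ 26/(0.115·0.23²) = 4273.856.
The smallest integer n is 4274.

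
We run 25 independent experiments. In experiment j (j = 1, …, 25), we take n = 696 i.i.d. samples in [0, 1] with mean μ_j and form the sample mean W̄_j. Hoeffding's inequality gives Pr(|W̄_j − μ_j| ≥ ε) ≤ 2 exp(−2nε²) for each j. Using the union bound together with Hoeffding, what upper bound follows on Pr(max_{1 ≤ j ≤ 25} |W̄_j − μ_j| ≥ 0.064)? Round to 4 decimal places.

0.1670

Per-experiment Hoeffding bound: 2·exp(−2·696·0.064²) = 2·exp(−5.70163) = 0.006681.
Union bound over 25 events: 25·0.006681 = 0.16703.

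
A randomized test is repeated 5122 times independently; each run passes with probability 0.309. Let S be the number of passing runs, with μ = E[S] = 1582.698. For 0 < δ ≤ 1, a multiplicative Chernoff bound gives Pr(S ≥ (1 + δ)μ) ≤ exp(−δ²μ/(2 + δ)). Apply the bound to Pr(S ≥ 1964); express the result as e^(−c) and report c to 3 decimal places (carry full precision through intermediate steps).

Write 1964 = (1 + δ)μ, so δ = 1964/1582.698 − 1 = 0.240919…
Then the exponent is δ²μ/(2 + δ) = (1964 − μ)² / (μ·(2 + δ)) = 40.993402.

40.993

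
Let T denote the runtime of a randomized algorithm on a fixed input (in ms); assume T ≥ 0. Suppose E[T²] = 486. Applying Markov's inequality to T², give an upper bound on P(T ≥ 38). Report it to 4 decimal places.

0.3366

Since T ≥ 0, the event {T ≥ 38} is the same as {T² ≥ 1444}.
Markov's inequality applied to T² gives P(T² ≥ 1444) ≤ E[T²]/1444 = 486/1444 = 0.3366.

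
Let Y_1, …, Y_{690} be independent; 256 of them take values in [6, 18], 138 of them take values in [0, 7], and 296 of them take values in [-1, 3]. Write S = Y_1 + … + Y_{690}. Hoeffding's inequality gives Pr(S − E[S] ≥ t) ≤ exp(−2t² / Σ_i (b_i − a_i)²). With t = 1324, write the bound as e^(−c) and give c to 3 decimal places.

Σ(b_i − a_i)² = 256·12² + 138·7² + 296·4² = 48362.
c = 2t² / 48362 = 2·1324² / 48362 = 72.4939.

72.494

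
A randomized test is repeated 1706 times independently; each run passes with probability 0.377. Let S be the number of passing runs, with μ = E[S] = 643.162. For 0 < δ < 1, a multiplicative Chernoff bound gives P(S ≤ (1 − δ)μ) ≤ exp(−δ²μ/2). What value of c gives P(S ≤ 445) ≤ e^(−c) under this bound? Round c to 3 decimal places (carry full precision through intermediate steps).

Write 445 = (1 − δ)μ, so δ = 1 − 445/643.162 = 0.3081059…
Then the exponent is δ²μ/2 = (μ − 445)²/(2μ) = 30.527440.

30.527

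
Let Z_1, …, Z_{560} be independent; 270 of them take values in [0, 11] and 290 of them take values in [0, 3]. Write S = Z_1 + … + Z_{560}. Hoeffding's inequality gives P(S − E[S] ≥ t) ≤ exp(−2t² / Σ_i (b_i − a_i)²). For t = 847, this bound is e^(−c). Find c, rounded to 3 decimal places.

Σ(b_i − a_i)² = 270·11² + 290·3² = 35280.
c = 2t² / 35280 = 2·847² / 35280 = 40.6694.

40.669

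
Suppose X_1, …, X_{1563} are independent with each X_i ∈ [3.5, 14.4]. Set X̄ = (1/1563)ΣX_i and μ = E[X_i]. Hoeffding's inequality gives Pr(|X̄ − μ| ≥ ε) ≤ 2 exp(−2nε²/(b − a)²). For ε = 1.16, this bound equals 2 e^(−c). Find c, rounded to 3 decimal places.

35.404

c = 2nε²/(b − a)² = 2·1563·1.16² / 10.9² = 35.4040.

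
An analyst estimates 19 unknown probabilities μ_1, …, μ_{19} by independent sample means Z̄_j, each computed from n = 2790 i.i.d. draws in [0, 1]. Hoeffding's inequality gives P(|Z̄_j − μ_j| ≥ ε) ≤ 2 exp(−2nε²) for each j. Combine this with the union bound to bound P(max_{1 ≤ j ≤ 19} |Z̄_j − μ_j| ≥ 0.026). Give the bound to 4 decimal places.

Per-experiment Hoeffding bound: 2·exp(−2·2790·0.026²) = 2·exp(−3.77208) = 0.046008.
Union bound over 19 events: 19·0.046008 = 0.87416.

0.8742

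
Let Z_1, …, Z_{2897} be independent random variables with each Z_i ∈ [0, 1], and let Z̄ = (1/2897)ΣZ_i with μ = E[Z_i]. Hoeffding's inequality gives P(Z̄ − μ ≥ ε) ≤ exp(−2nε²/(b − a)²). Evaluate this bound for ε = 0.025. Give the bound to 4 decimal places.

Exponent: 2nε²/(b − a)² = 2·2897·0.025² / 1² = 3.62125.
Bound = exp(−3.62125) = 0.02675.

0.0267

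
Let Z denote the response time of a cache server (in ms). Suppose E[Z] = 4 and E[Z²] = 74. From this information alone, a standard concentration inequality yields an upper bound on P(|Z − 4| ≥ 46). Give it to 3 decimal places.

The first two moments determine the variance, so Chebyshev's inequality is the sharpest standard bound available.
Var(Z) = E[Z²] − (E[Z])² = 74 − 16 = 58.
Chebyshev's inequality: P(|Z − μ| ≥ t) ≤ Var(Z)/t² = 58/2116 = 0.0274.

0.027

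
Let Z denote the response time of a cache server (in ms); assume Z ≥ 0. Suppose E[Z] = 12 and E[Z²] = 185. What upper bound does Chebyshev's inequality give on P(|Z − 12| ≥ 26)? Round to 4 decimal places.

Var(Z) = E[Z²] − (E[Z])² = 185 − 144 = 41.
Chebyshev's inequality: P(|Z − μ| ≥ t) ≤ Var(Z)/t² = 41/676 = 0.0607.

0.0607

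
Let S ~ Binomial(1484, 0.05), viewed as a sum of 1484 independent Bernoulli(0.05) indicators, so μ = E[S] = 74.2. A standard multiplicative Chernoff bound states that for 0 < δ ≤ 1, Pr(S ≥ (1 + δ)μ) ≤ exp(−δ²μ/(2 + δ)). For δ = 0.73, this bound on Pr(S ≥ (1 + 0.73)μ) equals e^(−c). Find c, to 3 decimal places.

14.484

c = δ²μ/(2 + δ) = 0.73²·74.2/(2 + 0.73) = 14.4839.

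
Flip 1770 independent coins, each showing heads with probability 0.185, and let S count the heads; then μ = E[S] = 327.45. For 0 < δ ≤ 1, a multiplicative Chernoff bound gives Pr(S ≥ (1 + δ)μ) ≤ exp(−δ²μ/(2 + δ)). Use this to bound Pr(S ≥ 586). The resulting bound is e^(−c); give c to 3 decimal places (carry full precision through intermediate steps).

Write 586 = (1 + δ)μ, so δ = 586/327.45 − 1 = 0.7895862…
Then the exponent is δ²μ/(2 + δ) = (586 − μ)² / (μ·(2 + δ)) = 73.182005.

73.182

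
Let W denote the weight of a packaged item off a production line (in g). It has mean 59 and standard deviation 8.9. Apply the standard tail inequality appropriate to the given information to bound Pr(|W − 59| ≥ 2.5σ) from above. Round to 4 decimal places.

0.1600

Mean and variance are known, so Chebyshev's inequality applies.
Chebyshev: Pr(|W − μ| ≥ t) ≤ Var(W)/t².
Var(W) = σ² = 8.9² = 79.21.
t = 2.5·8.9 = 22.25.
Bound = 79.21 / 495.0625 = 0.1600.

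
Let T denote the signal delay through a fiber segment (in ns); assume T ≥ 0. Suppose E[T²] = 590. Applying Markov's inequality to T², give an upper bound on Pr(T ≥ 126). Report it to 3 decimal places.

0.037

Since T ≥ 0, the event {T ≥ 126} is the same as {T² ≥ 15876}.
Markov's inequality applied to T² gives Pr(T² ≥ 15876) ≤ E[T²]/15876 = 590/15876 = 0.0372.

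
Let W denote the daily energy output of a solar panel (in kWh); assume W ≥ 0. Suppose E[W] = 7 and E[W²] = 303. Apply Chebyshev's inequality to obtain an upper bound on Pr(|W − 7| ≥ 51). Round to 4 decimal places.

Var(W) = E[W²] − (E[W])² = 303 − 49 = 254.
Chebyshev's inequality: Pr(|W − μ| ≥ t) ≤ Var(W)/t² = 254/2601 = 0.0977.

0.0977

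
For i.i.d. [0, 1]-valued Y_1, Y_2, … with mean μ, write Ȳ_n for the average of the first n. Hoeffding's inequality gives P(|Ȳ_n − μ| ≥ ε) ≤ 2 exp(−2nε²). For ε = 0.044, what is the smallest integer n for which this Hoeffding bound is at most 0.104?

Require 2·exp(−2nε²) ≤ 0.104, i.e. 2nε² ≥ ln(2/0.104) = 2.956512.
So n ≥ 2.956512 / (2·0.044²) = 763.562.
The smallest integer n is 764.

764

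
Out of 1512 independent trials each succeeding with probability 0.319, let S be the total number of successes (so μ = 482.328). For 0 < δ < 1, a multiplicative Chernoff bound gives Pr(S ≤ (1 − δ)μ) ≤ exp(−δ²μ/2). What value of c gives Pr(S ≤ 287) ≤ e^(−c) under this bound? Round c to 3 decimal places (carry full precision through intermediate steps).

Write 287 = (1 − δ)μ, so δ = 1 − 287/482.328 = 0.4049692…
Then the exponent is δ²μ/2 = (μ − 287)²/(2μ) = 39.550915.

39.551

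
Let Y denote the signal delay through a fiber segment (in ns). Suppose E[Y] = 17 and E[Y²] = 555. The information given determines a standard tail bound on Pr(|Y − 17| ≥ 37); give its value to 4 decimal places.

The first two moments determine the variance, so Chebyshev's inequality is the sharpest standard bound available.
Var(Y) = E[Y²] − (E[Y])² = 555 − 289 = 266.
Chebyshev's inequality: Pr(|Y − μ| ≥ t) ≤ Var(Y)/t² = 266/1369 = 0.1943.

0.1943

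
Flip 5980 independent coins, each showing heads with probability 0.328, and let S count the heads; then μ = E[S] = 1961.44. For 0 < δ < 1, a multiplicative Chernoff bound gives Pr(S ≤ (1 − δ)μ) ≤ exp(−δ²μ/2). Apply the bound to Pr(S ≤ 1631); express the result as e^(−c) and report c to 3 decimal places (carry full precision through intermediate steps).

Write 1631 = (1 − δ)μ, so δ = 1 − 1631/1961.44 = 0.1684681…
Then the exponent is δ²μ/2 = (μ − 1631)²/(2μ) = 27.834294.

27.834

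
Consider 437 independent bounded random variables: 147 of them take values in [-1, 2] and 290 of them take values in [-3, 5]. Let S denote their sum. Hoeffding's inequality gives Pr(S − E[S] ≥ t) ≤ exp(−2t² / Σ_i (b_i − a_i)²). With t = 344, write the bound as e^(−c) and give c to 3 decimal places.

Σ(b_i − a_i)² = 147·3² + 290·8² = 19883.
c = 2t² / 19883 = 2·344² / 19883 = 11.9032.

11.903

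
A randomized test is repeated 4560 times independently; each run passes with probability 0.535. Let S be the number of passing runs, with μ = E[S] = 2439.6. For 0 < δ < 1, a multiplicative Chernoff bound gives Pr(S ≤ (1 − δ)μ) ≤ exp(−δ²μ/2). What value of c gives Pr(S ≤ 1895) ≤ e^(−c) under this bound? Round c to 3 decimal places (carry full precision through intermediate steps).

60.786

Write 1895 = (1 − δ)μ, so δ = 1 − 1895/2439.6 = 0.2232333…
Then the exponent is δ²μ/2 = (μ − 1895)²/(2μ) = 60.786432.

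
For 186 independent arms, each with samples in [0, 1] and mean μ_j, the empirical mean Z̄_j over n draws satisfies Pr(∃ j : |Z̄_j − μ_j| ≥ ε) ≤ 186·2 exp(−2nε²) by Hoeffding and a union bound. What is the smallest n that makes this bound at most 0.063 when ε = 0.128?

265

Need 2·186·exp(−2nε²) ≤ 0.063, i.e. exp(−2nε²) ≤ 0.063/372.
So 2nε² ≥ ln(372/0.063) = 8.683514.
Hence n ≥ 8.683514/(2·0.128²) = 265.000.
The smallest integer n is 265.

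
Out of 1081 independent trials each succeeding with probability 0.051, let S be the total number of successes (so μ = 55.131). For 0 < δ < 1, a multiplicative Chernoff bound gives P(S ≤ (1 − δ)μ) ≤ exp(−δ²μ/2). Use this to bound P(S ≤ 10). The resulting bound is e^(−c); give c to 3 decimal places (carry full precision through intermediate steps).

Write 10 = (1 − δ)μ, so δ = 1 − 10/55.131 = 0.8186138…
Then the exponent is δ²μ/2 = (μ − 10)²/(2μ) = 18.472431.

18.472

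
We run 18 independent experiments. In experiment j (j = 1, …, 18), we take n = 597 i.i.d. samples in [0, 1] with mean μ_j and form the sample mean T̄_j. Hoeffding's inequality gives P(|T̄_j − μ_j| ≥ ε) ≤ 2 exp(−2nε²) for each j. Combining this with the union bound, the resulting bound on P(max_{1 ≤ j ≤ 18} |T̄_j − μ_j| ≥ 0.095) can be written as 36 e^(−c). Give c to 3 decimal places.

10.776

Union bound over the 18 events: P(max_{1 ≤ j ≤ 18} |T̄_j − μ_j| ≥ 0.095) ≤ 18·2·exp(−2nε²) = 36 exp(−2·597·0.095²).
So c = 2·597·0.095² = 10.7759.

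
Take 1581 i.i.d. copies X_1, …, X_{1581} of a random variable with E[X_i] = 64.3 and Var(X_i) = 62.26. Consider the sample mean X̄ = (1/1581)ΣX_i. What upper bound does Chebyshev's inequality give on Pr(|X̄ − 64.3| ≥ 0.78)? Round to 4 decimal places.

0.0647

Var(X̄) = Var(X_i)/n = 62.26/1581 = 0.03938.
Chebyshev: Pr(|X̄ − 64.3| ≥ 0.78) ≤ Var(X̄)/(0.78)² = 62.26/(1581·0.78²) = 0.0647.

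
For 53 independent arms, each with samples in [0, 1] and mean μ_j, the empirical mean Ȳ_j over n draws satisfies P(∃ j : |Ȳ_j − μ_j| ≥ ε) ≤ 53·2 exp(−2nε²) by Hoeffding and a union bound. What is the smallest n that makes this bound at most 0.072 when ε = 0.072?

Need 2·53·exp(−2nε²) ≤ 0.072, i.e. exp(−2nε²) ≤ 0.072/106.
So 2nε² ≥ ln(106/0.072) = 7.294528.
Hence n ≥ 7.294528/(2·0.072²) = 703.562.
The smallest integer n is 704.

704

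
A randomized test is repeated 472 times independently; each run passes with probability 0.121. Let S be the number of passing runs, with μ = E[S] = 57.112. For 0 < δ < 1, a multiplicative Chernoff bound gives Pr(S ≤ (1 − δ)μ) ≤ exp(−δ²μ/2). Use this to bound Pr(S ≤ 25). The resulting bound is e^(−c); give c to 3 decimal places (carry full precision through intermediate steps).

9.028

Write 25 = (1 − δ)μ, so δ = 1 − 25/57.112 = 0.5622636…
Then the exponent is δ²μ/2 = (μ − 25)²/(2μ) = 9.027705.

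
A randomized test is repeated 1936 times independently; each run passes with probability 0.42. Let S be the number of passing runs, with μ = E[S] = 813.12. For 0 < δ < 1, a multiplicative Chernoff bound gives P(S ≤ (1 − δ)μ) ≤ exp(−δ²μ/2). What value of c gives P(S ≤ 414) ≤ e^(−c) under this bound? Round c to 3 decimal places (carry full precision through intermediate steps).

Write 414 = (1 − δ)μ, so δ = 1 − 414/813.12 = 0.4908501…
Then the exponent is δ²μ/2 = (μ − 414)²/(2μ) = 97.954038.

97.954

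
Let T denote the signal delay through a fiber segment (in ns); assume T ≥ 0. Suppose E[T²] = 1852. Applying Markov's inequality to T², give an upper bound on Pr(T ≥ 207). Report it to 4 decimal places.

0.0432

Since T ≥ 0, the event {T ≥ 207} is the same as {T² ≥ 42849}.
Markov's inequality applied to T² gives Pr(T² ≥ 42849) ≤ E[T²]/42849 = 1852/42849 = 0.0432.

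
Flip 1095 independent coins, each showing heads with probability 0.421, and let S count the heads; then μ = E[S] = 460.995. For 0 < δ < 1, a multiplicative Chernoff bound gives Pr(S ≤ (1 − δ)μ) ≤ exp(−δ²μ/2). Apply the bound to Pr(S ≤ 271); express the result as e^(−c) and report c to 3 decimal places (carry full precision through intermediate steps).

39.152

Write 271 = (1 − δ)μ, so δ = 1 − 271/460.995 = 0.4121411…
Then the exponent is δ²μ/2 = (μ − 271)²/(2μ) = 39.152377.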